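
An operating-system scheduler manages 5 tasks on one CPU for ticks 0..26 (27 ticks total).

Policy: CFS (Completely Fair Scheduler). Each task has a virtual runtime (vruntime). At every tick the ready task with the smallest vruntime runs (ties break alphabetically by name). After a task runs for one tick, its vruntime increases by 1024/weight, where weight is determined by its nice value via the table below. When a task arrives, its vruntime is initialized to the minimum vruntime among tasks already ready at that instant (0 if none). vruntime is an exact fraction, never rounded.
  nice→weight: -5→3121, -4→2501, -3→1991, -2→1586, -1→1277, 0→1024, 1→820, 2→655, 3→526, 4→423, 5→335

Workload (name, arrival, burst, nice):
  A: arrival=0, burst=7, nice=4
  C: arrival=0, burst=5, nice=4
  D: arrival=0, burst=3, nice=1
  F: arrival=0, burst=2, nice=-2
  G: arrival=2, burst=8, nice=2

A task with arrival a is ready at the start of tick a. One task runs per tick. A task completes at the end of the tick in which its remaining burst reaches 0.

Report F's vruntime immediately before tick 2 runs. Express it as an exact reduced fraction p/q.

vruntime(F, start of tick 2) = 0/1

t=0: vr[A=0 C=0 D=0 F=0] → run A
t=1: vr[A=1024/423 C=0 D=0 F=0] → run C
t=2: vr[A=1024/423 C=1024/423 D=0 F=0 G=0] → run D
t=3: vr[A=1024/423 C=1024/423 D=256/205 F=0 G=0] → run F
t=4: vr[A=1024/423 C=1024/423 D=256/205 F=512/793 G=0] → run G
t=5: vr[A=1024/423 C=1024/423 D=256/205 F=512/793 G=1024/655] → run F
t=6: vr[A=1024/423 C=1024/423 D=256/205 G=1024/655] → run D
t=7: vr[A=1024/423 C=1024/423 D=512/205 G=1024/655] → run G
t=8: vr[A=1024/423 C=1024/423 D=512/205 G=2048/655] → run A
t=9: vr[A=2048/423 C=1024/423 D=512/205 G=2048/655] → run C
t=10: vr[A=2048/423 C=2048/423 D=512/205 G=2048/655] → run D
t=11: vr[A=2048/423 C=2048/423 G=2048/655] → run G
t=12: vr[A=2048/423 C=2048/423 G=3072/655] → run G
t=13: vr[A=2048/423 C=2048/423 G=4096/655] → run A
t=14: vr[A=1024/141 C=2048/423 G=4096/655] → run C
t=15: vr[A=1024/141 C=1024/141 G=4096/655] → run G
t=16: vr[A=1024/141 C=1024/141 G=1024/131] → run A
t=17: vr[A=4096/423 C=1024/141 G=1024/131] → run C
t=18: vr[A=4096/423 C=4096/423 G=1024/131] → run G
t=19: vr[A=4096/423 C=4096/423 G=6144/655] → run G
t=20: vr[A=4096/423 C=4096/423 G=7168/655] → run A
t=21: vr[A=5120/423 C=4096/423 G=7168/655] → run C
t=22: vr[A=5120/423 G=7168/655] → run G
t=23: vr[A=5120/423] → run A
t=24: vr[A=2048/141] → run A
t=25: (idle)
t=26: (idle)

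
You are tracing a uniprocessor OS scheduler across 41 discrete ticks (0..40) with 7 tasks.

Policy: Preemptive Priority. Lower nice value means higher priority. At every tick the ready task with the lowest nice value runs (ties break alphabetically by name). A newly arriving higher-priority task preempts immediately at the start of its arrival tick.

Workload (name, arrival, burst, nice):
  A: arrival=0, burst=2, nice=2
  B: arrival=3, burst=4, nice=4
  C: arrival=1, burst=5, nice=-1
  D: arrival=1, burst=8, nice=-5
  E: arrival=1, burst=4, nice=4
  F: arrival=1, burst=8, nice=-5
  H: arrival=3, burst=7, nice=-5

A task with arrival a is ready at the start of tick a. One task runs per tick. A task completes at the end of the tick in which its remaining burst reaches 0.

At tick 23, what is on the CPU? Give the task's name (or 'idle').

running at tick 23 = H

t=0: ready={A} → run A
t=1: ready={A,C,D,E,F} → run D
t=2: ready={A,C,D,E,F} → run D
t=3: ready={A,B,C,D,E,F,H} → run D
t=4: ready={A,B,C,D,E,F,H} → run D
t=5: ready={A,B,C,D,E,F,H} → run D
t=6: ready={A,B,C,D,E,F,H} → run D
t=7: ready={A,B,C,D,E,F,H} → run D
t=8: ready={A,B,C,D,E,F,H} → run D
t=9: ready={A,B,C,E,F,H} → run F
t=10: ready={A,B,C,E,F,H} → run F
t=11: ready={A,B,C,E,F,H} → run F
t=12: ready={A,B,C,E,F,H} → run F
t=13: ready={A,B,C,E,F,H} → run F
t=14: ready={A,B,C,E,F,H} → run F
t=15: ready={A,B,C,E,F,H} → run F
t=16: ready={A,B,C,E,F,H} → run F
t=17: ready={A,B,C,E,H} → run H
t=18: ready={A,B,C,E,H} → run H
t=19: ready={A,B,C,E,H} → run H
t=20: ready={A,B,C,E,H} → run H
t=21: ready={A,B,C,E,H} → run H
t=22: ready={A,B,C,E,H} → run H
t=23: ready={A,B,C,E,H} → run H
t=24: ready={A,B,C,E} → run C
t=25: ready={A,B,C,E} → run C
t=26: ready={A,B,C,E} → run C
t=27: ready={A,B,C,E} → run C
t=28: ready={A,B,C,E} → run C
t=29: ready={A,B,E} → run A
t=30: ready={B,E} → run B
t=31: ready={B,E} → run B
t=32: ready={B,E} → run B
t=33: ready={B,E} → run B
t=34: ready={E} → run E
t=35: ready={E} → run E
t=36: ready={E} → run E
t=37: ready={E} → run E
t=38: (idle)
t=39: (idle)
t=40: (idle)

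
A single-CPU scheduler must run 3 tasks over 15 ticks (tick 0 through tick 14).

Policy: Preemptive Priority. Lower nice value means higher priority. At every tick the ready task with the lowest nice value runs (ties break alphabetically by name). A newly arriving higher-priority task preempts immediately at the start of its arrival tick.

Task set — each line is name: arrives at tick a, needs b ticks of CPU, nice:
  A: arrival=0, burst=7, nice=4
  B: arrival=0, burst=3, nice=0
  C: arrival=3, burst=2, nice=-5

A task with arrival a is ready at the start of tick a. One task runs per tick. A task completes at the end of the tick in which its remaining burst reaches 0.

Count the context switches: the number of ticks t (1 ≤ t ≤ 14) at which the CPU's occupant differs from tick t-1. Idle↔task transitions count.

t=0: ready={A,B} → run B
t=1: ready={A,B} → run B
t=2: ready={A,B} → run B
t=3: ready={A,C} → run C
t=4: ready={A,C} → run C
t=5: ready={A} → run A
t=6: ready={A} → run A
t=7: ready={A} → run A
t=8: ready={A} → run A
t=9: ready={A} → run A
t=10: ready={A} → run A
t=11: ready={A} → run A
t=12: (idle)
t=13: (idle)
t=14: (idle)

context switches = 3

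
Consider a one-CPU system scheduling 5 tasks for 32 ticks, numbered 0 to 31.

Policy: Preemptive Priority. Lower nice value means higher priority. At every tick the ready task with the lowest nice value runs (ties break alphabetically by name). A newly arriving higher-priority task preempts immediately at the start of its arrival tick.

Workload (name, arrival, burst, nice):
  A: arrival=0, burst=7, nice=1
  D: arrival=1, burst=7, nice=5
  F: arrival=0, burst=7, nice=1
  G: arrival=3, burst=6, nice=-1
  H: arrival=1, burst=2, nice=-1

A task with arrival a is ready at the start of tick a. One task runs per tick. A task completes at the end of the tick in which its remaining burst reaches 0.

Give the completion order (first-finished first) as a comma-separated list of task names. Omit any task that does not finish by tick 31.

completion order = H, G, A, F, D

t=0: ready={A,F} → run A
t=1: ready={A,D,F,H} → run H
t=2: ready={A,D,F,H} → run H
t=3: ready={A,D,F,G} → run G
t=4: ready={A,D,F,G} → run G
t=5: ready={A,D,F,G} → run G
t=6: ready={A,D,F,G} → run G
t=7: ready={A,D,F,G} → run G
t=8: ready={A,D,F,G} → run G
t=9: ready={A,D,F} → run A
t=10: ready={A,D,F} → run A
t=11: ready={A,D,F} → run A
t=12: ready={A,D,F} → run A
t=13: ready={A,D,F} → run A
t=14: ready={A,D,F} → run A
t=15: ready={D,F} → run F
t=16: ready={D,F} → run F
t=17: ready={D,F} → run F
t=18: ready={D,F} → run F
t=19: ready={D,F} → run F
t=20: ready={D,F} → run F
t=21: ready={D,F} → run F
t=22: ready={D} → run D
t=23: ready={D} → run D
t=24: ready={D} → run D
t=25: ready={D} → run D
t=26: ready={D} → run D
t=27: ready={D} → run D
t=28: ready={D} → run D
t=29: (idle)
t=30: (idle)
t=31: (idle)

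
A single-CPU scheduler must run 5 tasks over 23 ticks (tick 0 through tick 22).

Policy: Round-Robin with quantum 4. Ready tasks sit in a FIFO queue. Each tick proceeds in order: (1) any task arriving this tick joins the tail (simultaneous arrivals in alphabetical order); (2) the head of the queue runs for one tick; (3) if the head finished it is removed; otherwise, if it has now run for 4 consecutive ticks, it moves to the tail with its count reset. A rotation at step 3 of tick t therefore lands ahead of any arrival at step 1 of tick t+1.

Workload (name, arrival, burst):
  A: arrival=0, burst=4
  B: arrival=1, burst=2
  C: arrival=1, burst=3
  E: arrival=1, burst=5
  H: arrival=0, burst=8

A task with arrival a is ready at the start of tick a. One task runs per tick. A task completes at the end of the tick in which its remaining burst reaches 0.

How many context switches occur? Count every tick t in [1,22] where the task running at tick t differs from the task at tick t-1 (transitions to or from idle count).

t=0: queue=[A,H] q_used=0 → run A
t=1: queue=[A,H,B,C,E] q_used=1 → run A
t=2: queue=[A,H,B,C,E] q_used=2 → run A
t=3: queue=[A,H,B,C,E] q_used=3 → run A
t=4: queue=[H,B,C,E] q_used=0 → run H
t=5: queue=[H,B,C,E] q_used=1 → run H
t=6: queue=[H,B,C,E] q_used=2 → run H
t=7: queue=[H,B,C,E] q_used=3 → run H
t=8: queue=[B,C,E,H] q_used=0 → run B
t=9: queue=[B,C,E,H] q_used=1 → run B
t=10: queue=[C,E,H] q_used=0 → run C
t=11: queue=[C,E,H] q_used=1 → run C
t=12: queue=[C,E,H] q_used=2 → run C
t=13: queue=[E,H] q_used=0 → run E
t=14: queue=[E,H] q_used=1 → run E
t=15: queue=[E,H] q_used=2 → run E
t=16: queue=[E,H] q_used=3 → run E
t=17: queue=[H,E] q_used=0 → run H
t=18: queue=[H,E] q_used=1 → run H
t=19: queue=[H,E] q_used=2 → run H
t=20: queue=[H,E] q_used=3 → run H
t=21: queue=[E] q_used=0 → run E
t=22: (idle)

context switches = 7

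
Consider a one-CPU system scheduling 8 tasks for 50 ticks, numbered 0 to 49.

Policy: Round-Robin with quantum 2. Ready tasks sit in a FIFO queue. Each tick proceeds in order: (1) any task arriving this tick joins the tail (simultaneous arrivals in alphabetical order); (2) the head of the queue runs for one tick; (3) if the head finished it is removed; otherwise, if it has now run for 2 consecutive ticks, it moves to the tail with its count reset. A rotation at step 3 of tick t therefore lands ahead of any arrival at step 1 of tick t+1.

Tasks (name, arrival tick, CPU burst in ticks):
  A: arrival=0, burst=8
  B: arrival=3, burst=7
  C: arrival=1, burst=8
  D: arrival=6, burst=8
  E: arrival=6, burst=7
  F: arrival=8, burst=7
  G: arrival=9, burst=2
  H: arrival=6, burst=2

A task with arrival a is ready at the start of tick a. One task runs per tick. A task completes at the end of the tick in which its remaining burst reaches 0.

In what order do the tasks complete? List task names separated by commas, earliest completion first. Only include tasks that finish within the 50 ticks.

completion order = H, G, A, C, B, D, E, F

t=0: queue=[A] q_used=0 → run A
t=1: queue=[A,C] q_used=1 → run A
t=2: queue=[C,A] q_used=0 → run C
t=3: queue=[C,A,B] q_used=1 → run C
t=4: queue=[A,B,C] q_used=0 → run A
t=5: queue=[A,B,C] q_used=1 → run A
t=6: queue=[B,C,A,D,E,H] q_used=0 → run B
t=7: queue=[B,C,A,D,E,H] q_used=1 → run B
t=8: queue=[C,A,D,E,H,B,F] q_used=0 → run C
t=9: queue=[C,A,D,E,H,B,F,G] q_used=1 → run C
t=10: queue=[A,D,E,H,B,F,G,C] q_used=0 → run A
t=11: queue=[A,D,E,H,B,F,G,C] q_used=1 → run A
t=12: queue=[D,E,H,B,F,G,C,A] q_used=0 → run D
t=13: queue=[D,E,H,B,F,G,C,A] q_used=1 → run D
t=14: queue=[E,H,B,F,G,C,A,D] q_used=0 → run E
t=15: queue=[E,H,B,F,G,C,A,D] q_used=1 → run E
t=16: queue=[H,B,F,G,C,A,D,E] q_used=0 → run H
t=17: queue=[H,B,F,G,C,A,D,E] q_used=1 → run H
t=18: queue=[B,F,G,C,A,D,E] q_used=0 → run B
t=19: queue=[B,F,G,C,A,D,E] q_used=1 → run B
t=20: queue=[F,G,C,A,D,E,B] q_used=0 → run F
t=21: queue=[F,G,C,A,D,E,B] q_used=1 → run F
t=22: queue=[G,C,A,D,E,B,F] q_used=0 → run G
t=23: queue=[G,C,A,D,E,B,F] q_used=1 → run G
t=24: queue=[C,A,D,E,B,F] q_used=0 → run C
t=25: queue=[C,A,D,E,B,F] q_used=1 → run C
t=26: queue=[A,D,E,B,F,C] q_used=0 → run A
t=27: queue=[A,D,E,B,F,C] q_used=1 → run A
t=28: queue=[D,E,B,F,C] q_used=0 → run D
t=29: queue=[D,E,B,F,C] q_used=1 → run D
t=30: queue=[E,B,F,C,D] q_used=0 → run E
t=31: queue=[E,B,F,C,D] q_used=1 → run E
t=32: queue=[B,F,C,D,E] q_used=0 → run B
t=33: queue=[B,F,C,D,E] q_used=1 → run B
t=34: queue=[F,C,D,E,B] q_used=0 → run F
t=35: queue=[F,C,D,E,B] q_used=1 → run F
t=36: queue=[C,D,E,B,F] q_used=0 → run C
t=37: queue=[C,D,E,B,F] q_used=1 → run C
t=38: queue=[D,E,B,F] q_used=0 → run D
t=39: queue=[D,E,B,F] q_used=1 → run D
t=40: queue=[E,B,F,D] q_used=0 → run E
t=41: queue=[E,B,F,D] q_used=1 → run E
t=42: queue=[B,F,D,E] q_used=0 → run B
t=43: queue=[F,D,E] q_used=0 → run F
t=44: queue=[F,D,E] q_used=1 → run F
t=45: queue=[D,E,F] q_used=0 → run D
t=46: queue=[D,E,F] q_used=1 → run D
t=47: queue=[E,F] q_used=0 → run E
t=48: queue=[F] q_used=0 → run F
t=49: (idle)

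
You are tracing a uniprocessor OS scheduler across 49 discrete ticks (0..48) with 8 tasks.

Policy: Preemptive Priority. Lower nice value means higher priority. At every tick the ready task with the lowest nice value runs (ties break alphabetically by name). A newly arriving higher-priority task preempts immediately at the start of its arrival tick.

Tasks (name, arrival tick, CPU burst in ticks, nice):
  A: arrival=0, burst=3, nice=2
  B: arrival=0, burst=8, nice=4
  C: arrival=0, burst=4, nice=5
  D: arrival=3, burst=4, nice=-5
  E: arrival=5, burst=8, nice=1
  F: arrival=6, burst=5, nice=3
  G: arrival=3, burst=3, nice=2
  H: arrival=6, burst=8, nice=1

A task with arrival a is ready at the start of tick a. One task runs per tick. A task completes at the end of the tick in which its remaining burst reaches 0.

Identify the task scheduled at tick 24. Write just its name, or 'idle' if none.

t=0: ready={A,B,C} → run A
t=1: ready={A,B,C} → run A
t=2: ready={A,B,C} → run A
t=3: ready={B,C,D,G} → run D
t=4: ready={B,C,D,G} → run D
t=5: ready={B,C,D,E,G} → run D
t=6: ready={B,C,D,E,F,G,H} → run D
t=7: ready={B,C,E,F,G,H} → run E
t=8: ready={B,C,E,F,G,H} → run E
t=9: ready={B,C,E,F,G,H} → run E
t=10: ready={B,C,E,F,G,H} → run E
t=11: ready={B,C,E,F,G,H} → run E
t=12: ready={B,C,E,F,G,H} → run E
t=13: ready={B,C,E,F,G,H} → run E
t=14: ready={B,C,E,F,G,H} → run E
t=15: ready={B,C,F,G,H} → run H
t=16: ready={B,C,F,G,H} → run H
t=17: ready={B,C,F,G,H} → run H
t=18: ready={B,C,F,G,H} → run H
t=19: ready={B,C,F,G,H} → run H
t=20: ready={B,C,F,G,H} → run H
t=21: ready={B,C,F,G,H} → run H
t=22: ready={B,C,F,G,H} → run H
t=23: ready={B,C,F,G} → run G
t=24: ready={B,C,F,G} → run G
t=25: ready={B,C,F,G} → run G
t=26: ready={B,C,F} → run F
t=27: ready={B,C,F} → run F
t=28: ready={B,C,F} → run F
t=29: ready={B,C,F} → run F
t=30: ready={B,C,F} → run F
t=31: ready={B,C} → run B
t=32: ready={B,C} → run B
t=33: ready={B,C} → run B
t=34: ready={B,C} → run B
t=35: ready={B,C} → run B
t=36: ready={B,C} → run B
t=37: ready={B,C} → run B
t=38: ready={B,C} → run B
t=39: ready={C} → run C
t=40: ready={C} → run C
t=41: ready={C} → run C
t=42: ready={C} → run C
t=43: (idle)
t=44: (idle)
t=45: (idle)
t=46: (idle)
t=47: (idle)
t=48: (idle)

running at tick 24 = G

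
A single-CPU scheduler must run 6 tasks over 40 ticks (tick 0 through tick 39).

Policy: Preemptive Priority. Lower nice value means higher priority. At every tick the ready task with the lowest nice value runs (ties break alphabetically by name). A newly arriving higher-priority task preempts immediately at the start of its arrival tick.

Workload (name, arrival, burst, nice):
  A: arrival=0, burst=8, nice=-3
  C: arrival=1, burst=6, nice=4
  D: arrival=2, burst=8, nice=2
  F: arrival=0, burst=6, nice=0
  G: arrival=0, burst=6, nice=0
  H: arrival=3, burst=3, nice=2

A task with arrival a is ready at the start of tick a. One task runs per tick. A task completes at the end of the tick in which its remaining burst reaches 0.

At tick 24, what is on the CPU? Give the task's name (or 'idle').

t=0: ready={A,F,G} → run A
t=1: ready={A,C,F,G} → run A
t=2: ready={A,C,D,F,G} → run A
t=3: ready={A,C,D,F,G,H} → run A
t=4: ready={A,C,D,F,G,H} → run A
t=5: ready={A,C,D,F,G,H} → run A
t=6: ready={A,C,D,F,G,H} → run A
t=7: ready={A,C,D,F,G,H} → run A
t=8: ready={C,D,F,G,H} → run F
t=9: ready={C,D,F,G,H} → run F
t=10: ready={C,D,F,G,H} → run F
t=11: ready={C,D,F,G,H} → run F
t=12: ready={C,D,F,G,H} → run F
t=13: ready={C,D,F,G,H} → run F
t=14: ready={C,D,G,H} → run G
t=15: ready={C,D,G,H} → run G
t=16: ready={C,D,G,H} → run G
t=17: ready={C,D,G,H} → run G
t=18: ready={C,D,G,H} → run G
t=19: ready={C,D,G,H} → run G
t=20: ready={C,D,H} → run D
t=21: ready={C,D,H} → run D
t=22: ready={C,D,H} → run D
t=23: ready={C,D,H} → run D
t=24: ready={C,D,H} → run D
t=25: ready={C,D,H} → run D
t=26: ready={C,D,H} → run D
t=27: ready={C,D,H} → run D
t=28: ready={C,H} → run H
t=29: ready={C,H} → run H
t=30: ready={C,H} → run H
t=31: ready={C} → run C
t=32: ready={C} → run C
t=33: ready={C} → run C
t=34: ready={C} → run C
t=35: ready={C} → run C
t=36: ready={C} → run C
t=37: (idle)
t=38: (idle)
t=39: (idle)

running at tick 24 = D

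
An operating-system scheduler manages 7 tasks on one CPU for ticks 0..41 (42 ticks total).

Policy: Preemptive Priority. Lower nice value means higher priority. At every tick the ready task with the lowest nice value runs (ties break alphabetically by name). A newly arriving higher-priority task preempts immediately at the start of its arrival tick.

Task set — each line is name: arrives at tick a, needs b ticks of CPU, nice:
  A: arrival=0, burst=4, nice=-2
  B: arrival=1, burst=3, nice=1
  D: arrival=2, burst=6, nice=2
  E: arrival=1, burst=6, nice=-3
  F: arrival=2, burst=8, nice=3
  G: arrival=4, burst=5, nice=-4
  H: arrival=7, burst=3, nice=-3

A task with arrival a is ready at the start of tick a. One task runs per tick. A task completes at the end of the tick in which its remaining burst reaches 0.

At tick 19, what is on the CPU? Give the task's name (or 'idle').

t=0: ready={A} → run A
t=1: ready={A,B,E} → run E
t=2: ready={A,B,D,E,F} → run E
t=3: ready={A,B,D,E,F} → run E
t=4: ready={A,B,D,E,F,G} → run G
t=5: ready={A,B,D,E,F,G} → run G
t=6: ready={A,B,D,E,F,G} → run G
t=7: ready={A,B,D,E,F,G,H} → run G
t=8: ready={A,B,D,E,F,G,H} → run G
t=9: ready={A,B,D,E,F,H} → run E
t=10: ready={A,B,D,E,F,H} → run E
t=11: ready={A,B,D,E,F,H} → run E
t=12: ready={A,B,D,F,H} → run H
t=13: ready={A,B,D,F,H} → run H
t=14: ready={A,B,D,F,H} → run H
t=15: ready={A,B,D,F} → run A
t=16: ready={A,B,D,F} → run A
t=17: ready={A,B,D,F} → run A
t=18: ready={B,D,F} → run B
t=19: ready={B,D,F} → run B
t=20: ready={B,D,F} → run B
t=21: ready={D,F} → run D
t=22: ready={D,F} → run D
t=23: ready={D,F} → run D
t=24: ready={D,F} → run D
t=25: ready={D,F} → run D
t=26: ready={D,F} → run D
t=27: ready={F} → run F
t=28: ready={F} → run F
t=29: ready={F} → run F
t=30: ready={F} → run F
t=31: ready={F} → run F
t=32: ready={F} → run F
t=33: ready={F} → run F
t=34: ready={F} → run F
t=35: (idle)
t=36: (idle)
t=37: (idle)
t=38: (idle)
t=39: (idle)
t=40: (idle)
t=41: (idle)

running at tick 19 = B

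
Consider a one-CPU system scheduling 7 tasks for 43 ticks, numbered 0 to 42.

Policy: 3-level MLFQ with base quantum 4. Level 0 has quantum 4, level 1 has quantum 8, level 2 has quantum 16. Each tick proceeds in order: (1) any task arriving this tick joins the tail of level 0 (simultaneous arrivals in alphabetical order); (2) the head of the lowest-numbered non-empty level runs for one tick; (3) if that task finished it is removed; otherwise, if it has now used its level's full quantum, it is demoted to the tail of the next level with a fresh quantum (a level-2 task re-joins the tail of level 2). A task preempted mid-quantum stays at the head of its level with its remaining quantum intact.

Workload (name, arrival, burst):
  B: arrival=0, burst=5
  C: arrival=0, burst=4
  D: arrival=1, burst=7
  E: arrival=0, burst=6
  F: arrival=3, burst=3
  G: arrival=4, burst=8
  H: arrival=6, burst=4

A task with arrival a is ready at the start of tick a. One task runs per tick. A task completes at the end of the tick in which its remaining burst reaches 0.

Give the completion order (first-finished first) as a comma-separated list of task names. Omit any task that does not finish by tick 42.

t=0: L0/L1/L2 = BCE/-/- → run B
t=1: L0/L1/L2 = BCED/-/- → run B
t=2: L0/L1/L2 = BCED/-/- → run B
t=3: L0/L1/L2 = BCEDF/-/- → run B
t=4: L0/L1/L2 = CEDFG/B/- → run C
t=5: L0/L1/L2 = CEDFG/B/- → run C
t=6: L0/L1/L2 = CEDFGH/B/- → run C
t=7: L0/L1/L2 = CEDFGH/B/- → run C
t=8: L0/L1/L2 = EDFGH/B/- → run E
t=9: L0/L1/L2 = EDFGH/B/- → run E
t=10: L0/L1/L2 = EDFGH/B/- → run E
t=11: L0/L1/L2 = EDFGH/B/- → run E
t=12: L0/L1/L2 = DFGH/BE/- → run D
t=13: L0/L1/L2 = DFGH/BE/- → run D
t=14: L0/L1/L2 = DFGH/BE/- → run D
t=15: L0/L1/L2 = DFGH/BE/- → run D
t=16: L0/L1/L2 = FGH/BED/- → run F
t=17: L0/L1/L2 = FGH/BED/- → run F
t=18: L0/L1/L2 = FGH/BED/- → run F
t=19: L0/L1/L2 = GH/BED/- → run G
t=20: L0/L1/L2 = GH/BED/- → run G
t=21: L0/L1/L2 = GH/BED/- → run G
t=22: L0/L1/L2 = GH/BED/- → run G
t=23: L0/L1/L2 = H/BEDG/- → run H
t=24: L0/L1/L2 = H/BEDG/- → run H
t=25: L0/L1/L2 = H/BEDG/- → run H
t=26: L0/L1/L2 = H/BEDG/- → run H
t=27: L0/L1/L2 = -/BEDG/- → run B
t=28: L0/L1/L2 = -/EDG/- → run E
t=29: L0/L1/L2 = -/EDG/- → run E
t=30: L0/L1/L2 = -/DG/- → run D
t=31: L0/L1/L2 = -/DG/- → run D
t=32: L0/L1/L2 = -/DG/- → run D
t=33: L0/L1/L2 = -/G/- → run G
t=34: L0/L1/L2 = -/G/- → run G
t=35: L0/L1/L2 = -/G/- → run G
t=36: L0/L1/L2 = -/G/- → run G
t=37: (idle)
t=38: (idle)
t=39: (idle)
t=40: (idle)
t=41: (idle)
t=42: (idle)

completion order = C, F, H, B, E, D, G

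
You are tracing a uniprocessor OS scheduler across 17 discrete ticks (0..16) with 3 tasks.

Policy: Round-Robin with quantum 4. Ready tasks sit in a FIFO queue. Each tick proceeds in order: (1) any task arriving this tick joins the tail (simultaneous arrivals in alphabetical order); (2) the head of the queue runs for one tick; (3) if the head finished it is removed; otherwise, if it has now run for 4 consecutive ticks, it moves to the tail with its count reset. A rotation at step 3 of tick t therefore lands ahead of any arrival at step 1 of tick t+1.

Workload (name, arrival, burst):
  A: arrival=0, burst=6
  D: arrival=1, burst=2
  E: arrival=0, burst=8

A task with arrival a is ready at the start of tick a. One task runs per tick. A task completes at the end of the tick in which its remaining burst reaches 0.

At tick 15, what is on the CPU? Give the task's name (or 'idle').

running at tick 15 = E

t=0: queue=[A,E] q_used=0 → run A
t=1: queue=[A,E,D] q_used=1 → run A
t=2: queue=[A,E,D] q_used=2 → run A
t=3: queue=[A,E,D] q_used=3 → run A
t=4: queue=[E,D,A] q_used=0 → run E
t=5: queue=[E,D,A] q_used=1 → run E
t=6: queue=[E,D,A] q_used=2 → run E
t=7: queue=[E,D,A] q_used=3 → run E
t=8: queue=[D,A,E] q_used=0 → run D
t=9: queue=[D,A,E] q_used=1 → run D
t=10: queue=[A,E] q_used=0 → run A
t=11: queue=[A,E] q_used=1 → run A
t=12: queue=[E] q_used=0 → run E
t=13: queue=[E] q_used=1 → run E
t=14: queue=[E] q_used=2 → run E
t=15: queue=[E] q_used=3 → run E
t=16: (idle)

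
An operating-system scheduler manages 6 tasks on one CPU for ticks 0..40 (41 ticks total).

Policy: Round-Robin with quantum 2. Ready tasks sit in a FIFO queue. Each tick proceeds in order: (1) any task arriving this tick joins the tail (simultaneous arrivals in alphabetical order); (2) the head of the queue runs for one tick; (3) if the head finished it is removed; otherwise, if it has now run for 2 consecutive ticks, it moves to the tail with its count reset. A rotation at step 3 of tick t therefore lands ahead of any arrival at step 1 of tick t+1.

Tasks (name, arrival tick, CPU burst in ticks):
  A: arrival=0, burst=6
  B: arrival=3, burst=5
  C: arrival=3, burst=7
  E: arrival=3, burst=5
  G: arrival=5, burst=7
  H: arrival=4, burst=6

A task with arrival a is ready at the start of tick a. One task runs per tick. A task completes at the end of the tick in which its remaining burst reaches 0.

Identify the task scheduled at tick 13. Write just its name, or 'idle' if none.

running at tick 13 = H

t=0: queue=[A] q_used=0 → run A
t=1: queue=[A] q_used=1 → run A
t=2: queue=[A] q_used=0 → run A
t=3: queue=[A,B,C,E] q_used=1 → run A
t=4: queue=[B,C,E,A,H] q_used=0 → run B
t=5: queue=[B,C,E,A,H,G] q_used=1 → run B
t=6: queue=[C,E,A,H,G,B] q_used=0 → run C
t=7: queue=[C,E,A,H,G,B] q_used=1 → run C
t=8: queue=[E,A,H,G,B,C] q_used=0 → run E
t=9: queue=[E,A,H,G,B,C] q_used=1 → run E
t=10: queue=[A,H,G,B,C,E] q_used=0 → run A
t=11: queue=[A,H,G,B,C,E] q_used=1 → run A
t=12: queue=[H,G,B,C,E] q_used=0 → run H
t=13: queue=[H,G,B,C,E] q_used=1 → run H
t=14: queue=[G,B,C,E,H] q_used=0 → run G
t=15: queue=[G,B,C,E,H] q_used=1 → run G
t=16: queue=[B,C,E,H,G] q_used=0 → run B
t=17: queue=[B,C,E,H,G] q_used=1 → run B
t=18: queue=[C,E,H,G,B] q_used=0 → run C
t=19: queue=[C,E,H,G,B] q_used=1 → run C
t=20: queue=[E,H,G,B,C] q_used=0 → run E
t=21: queue=[E,H,G,B,C] q_used=1 → run E
t=22: queue=[H,G,B,C,E] q_used=0 → run H
t=23: queue=[H,G,B,C,E] q_used=1 → run H
t=24: queue=[G,B,C,E,H] q_used=0 → run G
t=25: queue=[G,B,C,E,H] q_used=1 → run G
t=26: queue=[B,C,E,H,G] q_used=0 → run B
t=27: queue=[C,E,H,G] q_used=0 → run C
t=28: queue=[C,E,H,G] q_used=1 → run C
t=29: queue=[E,H,G,C] q_used=0 → run E
t=30: queue=[H,G,C] q_used=0 → run H
t=31: queue=[H,G,C] q_used=1 → run H
t=32: queue=[G,C] q_used=0 → run G
t=33: queue=[G,C] q_used=1 → run G
t=34: queue=[C,G] q_used=0 → run C
t=35: queue=[G] q_used=0 → run G
t=36: (idle)
t=37: (idle)
t=38: (idle)
t=39: (idle)
t=40: (idle)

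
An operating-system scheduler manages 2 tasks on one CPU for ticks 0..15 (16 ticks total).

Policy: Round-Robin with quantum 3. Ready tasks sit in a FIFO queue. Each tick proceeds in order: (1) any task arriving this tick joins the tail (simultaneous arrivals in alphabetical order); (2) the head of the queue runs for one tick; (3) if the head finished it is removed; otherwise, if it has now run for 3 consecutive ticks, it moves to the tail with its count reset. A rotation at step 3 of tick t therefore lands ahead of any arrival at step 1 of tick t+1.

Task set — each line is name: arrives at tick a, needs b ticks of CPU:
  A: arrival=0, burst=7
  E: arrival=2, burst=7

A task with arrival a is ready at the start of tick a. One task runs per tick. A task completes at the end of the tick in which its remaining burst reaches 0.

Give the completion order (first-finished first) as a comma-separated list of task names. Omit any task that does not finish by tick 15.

t=0: queue=[A] q_used=0 → run A
t=1: queue=[A] q_used=1 → run A
t=2: queue=[A,E] q_used=2 → run A
t=3: queue=[E,A] q_used=0 → run E
t=4: queue=[E,A] q_used=1 → run E
t=5: queue=[E,A] q_used=2 → run E
t=6: queue=[A,E] q_used=0 → run A
t=7: queue=[A,E] q_used=1 → run A
t=8: queue=[A,E] q_used=2 → run A
t=9: queue=[E,A] q_used=0 → run E
t=10: queue=[E,A] q_used=1 → run E
t=11: queue=[E,A] q_used=2 → run E
t=12: queue=[A,E] q_used=0 → run A
t=13: queue=[E] q_used=0 → run E
t=14: (idle)
t=15: (idle)

completion order = A, E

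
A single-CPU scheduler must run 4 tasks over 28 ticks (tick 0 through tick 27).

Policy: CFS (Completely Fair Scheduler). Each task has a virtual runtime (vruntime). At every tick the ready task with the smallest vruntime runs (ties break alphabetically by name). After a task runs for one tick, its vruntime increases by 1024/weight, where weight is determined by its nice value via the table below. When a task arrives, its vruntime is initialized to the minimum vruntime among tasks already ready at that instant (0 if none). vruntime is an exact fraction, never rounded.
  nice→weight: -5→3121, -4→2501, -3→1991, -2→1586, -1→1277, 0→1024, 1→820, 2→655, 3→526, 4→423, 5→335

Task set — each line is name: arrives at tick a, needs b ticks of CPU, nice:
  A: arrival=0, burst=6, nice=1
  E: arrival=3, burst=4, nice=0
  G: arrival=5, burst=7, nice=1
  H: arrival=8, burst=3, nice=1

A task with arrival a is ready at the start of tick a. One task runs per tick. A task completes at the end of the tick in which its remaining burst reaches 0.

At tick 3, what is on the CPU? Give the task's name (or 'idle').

running at tick 3 = A

t=0: vr[A=0] → run A
t=1: vr[A=256/205] → run A
t=2: vr[A=512/205] → run A
t=3: vr[A=768/205 E=768/205] → run A
t=4: vr[A=1024/205 E=768/205] → run E
t=5: vr[A=1024/205 E=973/205 G=973/205] → run E
t=6: vr[A=1024/205 E=1178/205 G=973/205] → run G
t=7: vr[A=1024/205 E=1178/205 G=1229/205] → run A
t=8: vr[A=256/41 E=1178/205 G=1229/205 H=1178/205] → run E
t=9: vr[A=256/41 E=1383/205 G=1229/205 H=1178/205] → run H
t=10: vr[A=256/41 E=1383/205 G=1229/205 H=1434/205] → run G
t=11: vr[A=256/41 E=1383/205 G=297/41 H=1434/205] → run A
t=12: vr[E=1383/205 G=297/41 H=1434/205] → run E
t=13: vr[G=297/41 H=1434/205] → run H
t=14: vr[G=297/41 H=338/41] → run G
t=15: vr[G=1741/205 H=338/41] → run H
t=16: vr[G=1741/205] → run G
t=17: vr[G=1997/205] → run G
t=18: vr[G=2253/205] → run G
t=19: vr[G=2509/205] → run G
t=20: (idle)
t=21: (idle)
t=22: (idle)
t=23: (idle)
t=24: (idle)
t=25: (idle)
t=26: (idle)
t=27: (idle)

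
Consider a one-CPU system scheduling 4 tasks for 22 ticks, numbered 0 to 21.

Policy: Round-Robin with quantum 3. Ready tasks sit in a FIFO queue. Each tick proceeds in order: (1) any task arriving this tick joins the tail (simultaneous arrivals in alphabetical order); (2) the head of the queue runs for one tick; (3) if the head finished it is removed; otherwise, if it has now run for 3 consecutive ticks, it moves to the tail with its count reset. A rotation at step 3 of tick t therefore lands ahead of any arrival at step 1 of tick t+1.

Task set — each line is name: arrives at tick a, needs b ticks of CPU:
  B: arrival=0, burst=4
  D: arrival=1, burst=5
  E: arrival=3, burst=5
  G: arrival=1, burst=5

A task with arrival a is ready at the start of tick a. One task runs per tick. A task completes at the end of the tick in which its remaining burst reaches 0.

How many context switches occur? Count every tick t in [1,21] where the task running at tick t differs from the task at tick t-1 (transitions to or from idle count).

context switches = 8

t=0: queue=[B] q_used=0 → run B
t=1: queue=[B,D,G] q_used=1 → run B
t=2: queue=[B,D,G] q_used=2 → run B
t=3: queue=[D,G,B,E] q_used=0 → run D
t=4: queue=[D,G,B,E] q_used=1 → run D
t=5: queue=[D,G,B,E] q_used=2 → run D
t=6: queue=[G,B,E,D] q_used=0 → run G
t=7: queue=[G,B,E,D] q_used=1 → run G
t=8: queue=[G,B,E,D] q_used=2 → run G
t=9: queue=[B,E,D,G] q_used=0 → run B
t=10: queue=[E,D,G] q_used=0 → run E
t=11: queue=[E,D,G] q_used=1 → run E
t=12: queue=[E,D,G] q_used=2 → run E
t=13: queue=[D,G,E] q_used=0 → run D
t=14: queue=[D,G,E] q_used=1 → run D
t=15: queue=[G,E] q_used=0 → run G
t=16: queue=[G,E] q_used=1 → run G
t=17: queue=[E] q_used=0 → run E
t=18: queue=[E] q_used=1 → run E
t=19: (idle)
t=20: (idle)
t=21: (idle)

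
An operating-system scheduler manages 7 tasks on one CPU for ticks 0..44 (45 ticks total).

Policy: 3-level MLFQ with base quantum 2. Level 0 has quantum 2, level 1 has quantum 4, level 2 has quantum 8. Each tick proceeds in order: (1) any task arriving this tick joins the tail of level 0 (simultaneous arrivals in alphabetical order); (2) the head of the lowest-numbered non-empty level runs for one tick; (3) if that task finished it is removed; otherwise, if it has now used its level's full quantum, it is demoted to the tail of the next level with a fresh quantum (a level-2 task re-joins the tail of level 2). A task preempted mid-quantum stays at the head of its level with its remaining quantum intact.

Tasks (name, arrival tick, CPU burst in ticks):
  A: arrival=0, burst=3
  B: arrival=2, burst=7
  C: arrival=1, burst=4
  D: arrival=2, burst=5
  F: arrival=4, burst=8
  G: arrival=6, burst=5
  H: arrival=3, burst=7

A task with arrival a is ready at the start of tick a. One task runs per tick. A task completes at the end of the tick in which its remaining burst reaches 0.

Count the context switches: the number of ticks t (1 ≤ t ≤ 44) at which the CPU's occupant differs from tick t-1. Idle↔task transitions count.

t=0: L0/L1/L2 = A/-/- → run A
t=1: L0/L1/L2 = AC/-/- → run A
t=2: L0/L1/L2 = CBD/A/- → run C
t=3: L0/L1/L2 = CBDH/A/- → run C
t=4: L0/L1/L2 = BDHF/AC/- → run B
t=5: L0/L1/L2 = BDHF/AC/- → run B
t=6: L0/L1/L2 = DHFG/ACB/- → run D
t=7: L0/L1/L2 = DHFG/ACB/- → run D
t=8: L0/L1/L2 = HFG/ACBD/- → run H
t=9: L0/L1/L2 = HFG/ACBD/- → run H
t=10: L0/L1/L2 = FG/ACBDH/- → run F
t=11: L0/L1/L2 = FG/ACBDH/- → run F
t=12: L0/L1/L2 = G/ACBDHF/- → run G
t=13: L0/L1/L2 = G/ACBDHF/- → run G
t=14: L0/L1/L2 = -/ACBDHFG/- → run A
t=15: L0/L1/L2 = -/CBDHFG/- → run C
t=16: L0/L1/L2 = -/CBDHFG/- → run C
t=17: L0/L1/L2 = -/BDHFG/- → run B
t=18: L0/L1/L2 = -/BDHFG/- → run B
t=19: L0/L1/L2 = -/BDHFG/- → run B
t=20: L0/L1/L2 = -/BDHFG/- → run B
t=21: L0/L1/L2 = -/DHFG/B → run D
t=22: L0/L1/L2 = -/DHFG/B → run D
t=23: L0/L1/L2 = -/DHFG/B → run D
t=24: L0/L1/L2 = -/HFG/B → run H
t=25: L0/L1/L2 = -/HFG/B → run H
t=26: L0/L1/L2 = -/HFG/B → run H
t=27: L0/L1/L2 = -/HFG/B → run H
t=28: L0/L1/L2 = -/FG/BH → run F
t=29: L0/L1/L2 = -/FG/BH → run F
t=30: L0/L1/L2 = -/FG/BH → run F
t=31: L0/L1/L2 = -/FG/BH → run F
t=32: L0/L1/L2 = -/G/BHF → run G
t=33: L0/L1/L2 = -/G/BHF → run G
t=34: L0/L1/L2 = -/G/BHF → run G
t=35: L0/L1/L2 = -/-/BHF → run B
t=36: L0/L1/L2 = -/-/HF → run H
t=37: L0/L1/L2 = -/-/F → run F
t=38: L0/L1/L2 = -/-/F → run F
t=39: (idle)
t=40: (idle)
t=41: (idle)
t=42: (idle)
t=43: (idle)
t=44: (idle)

context switches = 17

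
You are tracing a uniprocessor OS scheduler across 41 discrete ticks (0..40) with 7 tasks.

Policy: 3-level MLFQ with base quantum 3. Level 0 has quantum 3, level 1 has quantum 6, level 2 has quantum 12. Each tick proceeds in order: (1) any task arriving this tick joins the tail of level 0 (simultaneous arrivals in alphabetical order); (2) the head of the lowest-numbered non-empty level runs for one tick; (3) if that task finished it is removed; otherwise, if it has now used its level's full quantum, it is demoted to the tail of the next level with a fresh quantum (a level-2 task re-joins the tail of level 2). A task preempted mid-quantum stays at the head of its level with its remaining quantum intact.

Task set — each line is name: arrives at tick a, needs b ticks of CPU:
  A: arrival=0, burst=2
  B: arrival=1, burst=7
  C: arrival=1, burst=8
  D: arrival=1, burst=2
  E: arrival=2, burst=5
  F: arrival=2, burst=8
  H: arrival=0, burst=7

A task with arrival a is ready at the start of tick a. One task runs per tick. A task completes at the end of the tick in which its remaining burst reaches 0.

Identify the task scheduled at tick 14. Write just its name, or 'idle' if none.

t=0: L0/L1/L2 = AH/-/- → run A
t=1: L0/L1/L2 = AHBCD/-/- → run A
t=2: L0/L1/L2 = HBCDEF/-/- → run H
t=3: L0/L1/L2 = HBCDEF/-/- → run H
t=4: L0/L1/L2 = HBCDEF/-/- → run H
t=5: L0/L1/L2 = BCDEF/H/- → run B
t=6: L0/L1/L2 = BCDEF/H/- → run B
t=7: L0/L1/L2 = BCDEF/H/- → run B
t=8: L0/L1/L2 = CDEF/HB/- → run C
t=9: L0/L1/L2 = CDEF/HB/- → run C
t=10: L0/L1/L2 = CDEF/HB/- → run C
t=11: L0/L1/L2 = DEF/HBC/- → run D
t=12: L0/L1/L2 = DEF/HBC/- → run D
t=13: L0/L1/L2 = EF/HBC/- → run E
t=14: L0/L1/L2 = EF/HBC/- → run E
t=15: L0/L1/L2 = EF/HBC/- → run E
t=16: L0/L1/L2 = F/HBCE/- → run F
t=17: L0/L1/L2 = F/HBCE/- → run F
t=18: L0/L1/L2 = F/HBCE/- → run F
t=19: L0/L1/L2 = -/HBCEF/- → run H
t=20: L0/L1/L2 = -/HBCEF/- → run H
t=21: L0/L1/L2 = -/HBCEF/- → run H
t=22: L0/L1/L2 = -/HBCEF/- → run H
t=23: L0/L1/L2 = -/BCEF/- → run B
t=24: L0/L1/L2 = -/BCEF/- → run B
t=25: L0/L1/L2 = -/BCEF/- → run B
t=26: L0/L1/L2 = -/BCEF/- → run B
t=27: L0/L1/L2 = -/CEF/- → run C
t=28: L0/L1/L2 = -/CEF/- → run C
t=29: L0/L1/L2 = -/CEF/- → run C
t=30: L0/L1/L2 = -/CEF/- → run C
t=31: L0/L1/L2 = -/CEF/- → run C
t=32: L0/L1/L2 = -/EF/- → run E
t=33: L0/L1/L2 = -/EF/- → run E
t=34: L0/L1/L2 = -/F/- → run F
t=35: L0/L1/L2 = -/F/- → run F
t=36: L0/L1/L2 = -/F/- → run F
t=37: L0/L1/L2 = -/F/- → run F
t=38: L0/L1/L2 = -/F/- → run F
t=39: (idle)
t=40: (idle)

running at tick 14 = E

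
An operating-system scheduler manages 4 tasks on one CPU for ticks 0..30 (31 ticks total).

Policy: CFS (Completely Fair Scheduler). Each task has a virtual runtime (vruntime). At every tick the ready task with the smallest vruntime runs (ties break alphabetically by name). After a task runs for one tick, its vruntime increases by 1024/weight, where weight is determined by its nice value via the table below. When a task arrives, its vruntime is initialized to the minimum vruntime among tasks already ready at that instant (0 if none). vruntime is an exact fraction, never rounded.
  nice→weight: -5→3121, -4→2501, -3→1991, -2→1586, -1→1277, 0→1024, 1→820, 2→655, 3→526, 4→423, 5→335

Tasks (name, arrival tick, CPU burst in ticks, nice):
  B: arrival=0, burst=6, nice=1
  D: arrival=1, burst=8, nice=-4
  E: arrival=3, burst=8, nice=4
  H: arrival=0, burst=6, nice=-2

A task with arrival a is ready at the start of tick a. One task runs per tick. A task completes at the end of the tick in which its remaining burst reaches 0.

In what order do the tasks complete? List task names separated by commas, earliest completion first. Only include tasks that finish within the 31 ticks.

t=0: vr[B=0 H=0] → run B
t=1: vr[B=256/205 D=0 H=0] → run D
t=2: vr[B=256/205 D=1024/2501 H=0] → run H
t=3: vr[B=256/205 D=1024/2501 E=1024/2501 H=512/793] → run D
t=4: vr[B=256/205 D=2048/2501 E=1024/2501 H=512/793] → run E
t=5: vr[B=256/205 D=2048/2501 E=2994176/1057923 H=512/793] → run H
t=6: vr[B=256/205 D=2048/2501 E=2994176/1057923 H=1024/793] → run D
t=7: vr[B=256/205 D=3072/2501 E=2994176/1057923 H=1024/793] → run D
t=8: vr[B=256/205 D=4096/2501 E=2994176/1057923 H=1024/793] → run B
t=9: vr[B=512/205 D=4096/2501 E=2994176/1057923 H=1024/793] → run H
t=10: vr[B=512/205 D=4096/2501 E=2994176/1057923 H=1536/793] → run D
t=11: vr[B=512/205 D=5120/2501 E=2994176/1057923 H=1536/793] → run H
t=12: vr[B=512/205 D=5120/2501 E=2994176/1057923 H=2048/793] → run D
t=13: vr[B=512/205 D=6144/2501 E=2994176/1057923 H=2048/793] → run D
t=14: vr[B=512/205 D=7168/2501 E=2994176/1057923 H=2048/793] → run B
t=15: vr[B=768/205 D=7168/2501 E=2994176/1057923 H=2048/793] → run H
t=16: vr[B=768/205 D=7168/2501 E=2994176/1057923 H=2560/793] → run E
t=17: vr[B=768/205 D=7168/2501 E=5555200/1057923 H=2560/793] → run D
t=18: vr[B=768/205 E=5555200/1057923 H=2560/793] → run H
t=19: vr[B=768/205 E=5555200/1057923] → run B
t=20: vr[B=1024/205 E=5555200/1057923] → run B
t=21: vr[B=256/41 E=5555200/1057923] → run E
t=22: vr[B=256/41 E=2705408/352641] → run B
t=23: vr[E=2705408/352641] → run E
t=24: vr[E=10677248/1057923] → run E
t=25: vr[E=13238272/1057923] → run E
t=26: vr[E=5266432/352641] → run E
t=27: vr[E=18360320/1057923] → run E
t=28: (idle)
t=29: (idle)
t=30: (idle)

completion order = D, H, B, E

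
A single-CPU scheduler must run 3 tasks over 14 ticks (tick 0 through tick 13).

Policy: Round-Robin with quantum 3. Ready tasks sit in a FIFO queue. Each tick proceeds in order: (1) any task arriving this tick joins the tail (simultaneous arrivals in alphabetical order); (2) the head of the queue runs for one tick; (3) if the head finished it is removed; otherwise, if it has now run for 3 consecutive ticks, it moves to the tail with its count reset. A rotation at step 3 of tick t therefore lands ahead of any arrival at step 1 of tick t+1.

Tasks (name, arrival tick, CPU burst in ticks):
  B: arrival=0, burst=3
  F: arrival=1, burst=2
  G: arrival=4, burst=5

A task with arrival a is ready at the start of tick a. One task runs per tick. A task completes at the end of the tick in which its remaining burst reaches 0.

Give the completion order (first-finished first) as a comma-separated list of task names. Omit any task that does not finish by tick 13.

completion order = B, F, G

t=0: queue=[B] q_used=0 → run B
t=1: queue=[B,F] q_used=1 → run B
t=2: queue=[B,F] q_used=2 → run B
t=3: queue=[F] q_used=0 → run F
t=4: queue=[F,G] q_used=1 → run F
t=5: queue=[G] q_used=0 → run G
t=6: queue=[G] q_used=1 → run G
t=7: queue=[G] q_used=2 → run G
t=8: queue=[G] q_used=0 → run G
t=9: queue=[G] q_used=1 → run G
t=10: (idle)
t=11: (idle)
t=12: (idle)
t=13: (idle)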